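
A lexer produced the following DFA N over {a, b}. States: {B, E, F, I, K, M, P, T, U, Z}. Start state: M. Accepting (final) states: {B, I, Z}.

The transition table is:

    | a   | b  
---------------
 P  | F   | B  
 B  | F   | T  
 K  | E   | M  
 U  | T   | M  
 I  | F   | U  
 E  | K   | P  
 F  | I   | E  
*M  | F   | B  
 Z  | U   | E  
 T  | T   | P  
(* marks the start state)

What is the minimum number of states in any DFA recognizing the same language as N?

First remove the unreachable states {Z}; 9 states remain.
Start with accepting vs non-accepting: {B,I} | {E,F,K,M,P,T,U}.
Refine {E,F,K,M,P,T,U} on symbol a: members go to different blocks, giving {E,K,M,P,T,U} and {F}.
Split {E,K,M,P,T,U} by δ(·,a) → {E,K,T,U} and {M,P}.
The partition is now stable with 4 blocks: {B,I} | {E,K,T,U} | {F} | {M,P}.

4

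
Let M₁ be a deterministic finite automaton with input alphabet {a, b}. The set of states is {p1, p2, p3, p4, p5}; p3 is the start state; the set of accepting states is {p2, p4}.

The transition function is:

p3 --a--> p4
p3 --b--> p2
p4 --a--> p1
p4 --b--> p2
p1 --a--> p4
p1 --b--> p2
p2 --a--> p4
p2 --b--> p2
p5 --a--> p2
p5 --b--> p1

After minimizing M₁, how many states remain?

3

States {p5} cannot be reached from the start state, so discard them.
P0 = {p2,p4} | {p1,p3}.
Refine {p2,p4} on symbol a: members go to different blocks, giving {p2} and {p4}.
No further refinement is possible. Final partition (3 blocks): {p2} | {p1,p3} | {p4}.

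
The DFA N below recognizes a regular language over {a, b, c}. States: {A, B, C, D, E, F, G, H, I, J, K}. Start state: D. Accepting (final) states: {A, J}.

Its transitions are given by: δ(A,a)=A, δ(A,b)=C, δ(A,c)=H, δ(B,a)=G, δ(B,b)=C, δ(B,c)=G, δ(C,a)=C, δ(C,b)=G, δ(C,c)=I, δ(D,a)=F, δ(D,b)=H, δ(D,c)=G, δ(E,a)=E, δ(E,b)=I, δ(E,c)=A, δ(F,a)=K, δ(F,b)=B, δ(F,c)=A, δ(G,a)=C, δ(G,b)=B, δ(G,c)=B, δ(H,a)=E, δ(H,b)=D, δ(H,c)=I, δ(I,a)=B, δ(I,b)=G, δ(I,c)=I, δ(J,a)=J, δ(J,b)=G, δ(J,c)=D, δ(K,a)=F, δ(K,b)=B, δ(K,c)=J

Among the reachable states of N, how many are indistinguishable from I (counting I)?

4

Every state is reachable, so we keep all 11.
Initial partition by acceptance: {A,J} | {B,C,D,E,F,G,H,I,K}.
Split {B,C,D,E,F,G,H,I,K} by δ(·,c) → {B,C,D,G,H,I} and {E,F,K}.
Split {B,C,D,G,H,I} by δ(·,a) → {B,C,G,I} and {D,H}.
The partition is now stable with 4 blocks: {A,J} | {B,C,G,I} | {E,F,K} | {D,H}.
The equivalence class containing I is {B,C,G,I}, of size 4.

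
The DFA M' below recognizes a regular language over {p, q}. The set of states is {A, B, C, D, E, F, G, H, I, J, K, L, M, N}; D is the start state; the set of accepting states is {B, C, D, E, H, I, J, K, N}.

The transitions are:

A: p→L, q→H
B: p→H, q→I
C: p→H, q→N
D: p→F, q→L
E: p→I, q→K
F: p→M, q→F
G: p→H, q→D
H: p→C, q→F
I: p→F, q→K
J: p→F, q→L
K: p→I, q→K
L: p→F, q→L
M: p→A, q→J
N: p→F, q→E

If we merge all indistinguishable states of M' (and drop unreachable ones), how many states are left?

9

States {B,G} cannot be reached from the start state, so discard them.
Initial partition by acceptance: {C,D,E,H,I,J,K,N} | {A,F,L,M}.
On input p, block {C,D,E,H,I,J,K,N} splits into {C,E,H,K} and {D,I,J,N}.
Refine {C,E,H,K} on symbol p: members go to different blocks, giving {C,H} and {E,K}.
Split {C,H} by δ(·,q) → {C} and {H}.
Split {A,F,L,M} by δ(·,q) → {F,L} and {A} and {M}.
Split {F,L} by δ(·,p) → {F} and {L}.
On input q, block {D,I,J,N} splits into {D,J} and {I,N}.
The partition is now stable with 9 blocks: {C} | {F} | {D,J} | {E,K} | {H} | {A} | {M} | {L} | {I,N}.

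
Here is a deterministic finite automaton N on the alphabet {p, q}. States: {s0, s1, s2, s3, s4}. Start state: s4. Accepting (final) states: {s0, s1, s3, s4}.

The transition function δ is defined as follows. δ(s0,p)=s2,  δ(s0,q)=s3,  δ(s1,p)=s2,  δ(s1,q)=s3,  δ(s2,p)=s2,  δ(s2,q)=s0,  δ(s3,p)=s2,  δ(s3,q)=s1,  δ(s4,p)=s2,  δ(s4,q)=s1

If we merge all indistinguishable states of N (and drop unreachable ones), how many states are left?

Initial partition by acceptance: {s0,s1,s3,s4} | {s2}.
No further refinement is possible. Final partition (2 blocks): {s0,s1,s3,s4} | {s2}.

2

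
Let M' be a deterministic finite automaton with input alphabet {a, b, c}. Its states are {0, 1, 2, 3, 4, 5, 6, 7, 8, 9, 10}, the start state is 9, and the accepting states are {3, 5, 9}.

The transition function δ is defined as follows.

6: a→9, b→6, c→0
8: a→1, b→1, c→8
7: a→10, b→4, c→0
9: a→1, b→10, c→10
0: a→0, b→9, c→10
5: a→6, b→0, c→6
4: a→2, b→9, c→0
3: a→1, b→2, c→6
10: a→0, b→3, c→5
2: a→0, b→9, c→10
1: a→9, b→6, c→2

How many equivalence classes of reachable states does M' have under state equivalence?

5

Reachable states from the start: {0,1,2,3,5,6,9,10}. Unreachable: {4,7,8} — drop them.
P0 = {3,5,9} | {0,1,2,6,10}.
Refine {0,1,2,6,10} on symbol a: members go to different blocks, giving {0,2,10} and {1,6}.
Refine {3,5,9} on symbol c: members go to different blocks, giving {3,5} and {9}.
Split {0,2,10} by δ(·,b) → {0,2} and {10}.
Stable partition: {3,5} | {0,2} | {1,6} | {9} | {10} — 5 equivalence classes.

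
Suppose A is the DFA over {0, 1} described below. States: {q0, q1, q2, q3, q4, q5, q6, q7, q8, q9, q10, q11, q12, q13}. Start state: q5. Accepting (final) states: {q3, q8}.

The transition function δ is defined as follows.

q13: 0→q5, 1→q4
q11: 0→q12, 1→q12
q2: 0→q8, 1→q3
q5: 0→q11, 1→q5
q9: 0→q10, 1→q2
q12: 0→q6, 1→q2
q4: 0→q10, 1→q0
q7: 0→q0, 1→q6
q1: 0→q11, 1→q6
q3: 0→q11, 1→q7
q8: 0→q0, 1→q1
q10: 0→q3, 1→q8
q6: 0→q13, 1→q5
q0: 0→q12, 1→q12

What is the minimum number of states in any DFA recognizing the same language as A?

9

States {q9} cannot be reached from the start state, so discard them.
P0 = {q3,q8} | {q0,q1,q2,q4,q5,q6,q7,q10,q11,q12,q13}.
Refine {q0,q1,q2,q4,q5,q6,q7,q10,q11,q12,q13} on symbol 0: members go to different blocks, giving {q0,q1,q4,q5,q6,q7,q11,q12,q13} and {q2,q10}.
On input 0, block {q0,q1,q4,q5,q6,q7,q11,q12,q13} splits into {q0,q1,q5,q6,q7,q11,q12,q13} and {q4}.
Split {q0,q1,q5,q6,q7,q11,q12,q13} by δ(·,1) → {q0,q1,q5,q6,q7,q11} and {q12} and {q13}.
On input 0, block {q0,q1,q5,q6,q7,q11} splits into {q1,q5,q7} and {q0,q11} and {q6}.
Split {q1,q5,q7} by δ(·,1) → {q1,q7} and {q5}.
The partition is now stable with 9 blocks: {q3,q8} | {q1,q7} | {q2,q10} | {q4} | {q12} | {q13} | {q0,q11} | {q6} | {q5}.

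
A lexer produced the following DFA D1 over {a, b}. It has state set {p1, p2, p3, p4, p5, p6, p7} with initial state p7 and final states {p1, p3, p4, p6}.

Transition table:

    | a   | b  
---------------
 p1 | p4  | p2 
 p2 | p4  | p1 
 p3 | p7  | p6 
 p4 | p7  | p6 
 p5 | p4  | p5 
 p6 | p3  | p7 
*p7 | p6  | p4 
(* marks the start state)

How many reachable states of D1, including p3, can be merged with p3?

First remove the unreachable states {p1,p2,p5}; 4 states remain.
P0 = {p3,p4,p6} | {p7}.
Split {p3,p4,p6} by δ(·,a) → {p3,p4} and {p6}.
The partition is now stable with 3 blocks: {p3,p4} | {p7} | {p6}.
State p3 belongs to the block {p3,p4}, which has 2 states.

2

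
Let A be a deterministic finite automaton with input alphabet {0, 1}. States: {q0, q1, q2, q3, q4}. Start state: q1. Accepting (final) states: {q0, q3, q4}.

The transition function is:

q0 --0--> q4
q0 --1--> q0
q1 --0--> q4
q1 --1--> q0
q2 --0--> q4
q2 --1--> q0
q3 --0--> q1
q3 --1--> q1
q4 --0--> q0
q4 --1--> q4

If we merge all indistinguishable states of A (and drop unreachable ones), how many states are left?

2

States {q2,q3} cannot be reached from the start state, so discard them.
Start with accepting vs non-accepting: {q0,q4} | {q1}.
The partition is now stable with 2 blocks: {q0,q4} | {q1}.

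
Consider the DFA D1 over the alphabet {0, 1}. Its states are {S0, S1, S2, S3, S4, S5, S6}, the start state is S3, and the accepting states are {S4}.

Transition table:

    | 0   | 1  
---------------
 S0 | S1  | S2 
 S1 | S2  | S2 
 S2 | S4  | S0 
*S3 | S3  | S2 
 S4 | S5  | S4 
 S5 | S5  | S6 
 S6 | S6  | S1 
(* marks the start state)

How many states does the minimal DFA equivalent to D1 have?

7

P0 = {S4} | {S0,S1,S2,S3,S5,S6}.
Refine {S0,S1,S2,S3,S5,S6} on symbol 0: members go to different blocks, giving {S0,S1,S3,S5,S6} and {S2}.
Refine {S0,S1,S3,S5,S6} on symbol 0: members go to different blocks, giving {S0,S3,S5,S6} and {S1}.
Split {S0,S3,S5,S6} by δ(·,0) → {S3,S5,S6} and {S0}.
On input 1, block {S3,S5,S6} splits into {S3} and {S5} and {S6}.
The partition is now stable with 7 blocks: {S4} | {S3} | {S2} | {S1} | {S0} | {S5} | {S6}.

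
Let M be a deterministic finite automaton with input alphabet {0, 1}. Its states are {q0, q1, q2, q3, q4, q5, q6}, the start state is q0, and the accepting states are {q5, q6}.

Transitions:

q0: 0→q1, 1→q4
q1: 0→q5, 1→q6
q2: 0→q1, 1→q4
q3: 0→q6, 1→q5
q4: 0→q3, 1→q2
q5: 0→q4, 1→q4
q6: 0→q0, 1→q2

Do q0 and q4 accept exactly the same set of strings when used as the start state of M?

All states are reachable from the start state.
Start with accepting vs non-accepting: {q5,q6} | {q0,q1,q2,q3,q4}.
Split {q0,q1,q2,q3,q4} by δ(·,0) → {q0,q2,q4} and {q1,q3}.
Stable partition: {q5,q6} | {q0,q2,q4} | {q1,q3} — 3 equivalence classes.
q0 and q4 lie in the same block of the stable partition, so they are equivalent — no string distinguishes them.

Yes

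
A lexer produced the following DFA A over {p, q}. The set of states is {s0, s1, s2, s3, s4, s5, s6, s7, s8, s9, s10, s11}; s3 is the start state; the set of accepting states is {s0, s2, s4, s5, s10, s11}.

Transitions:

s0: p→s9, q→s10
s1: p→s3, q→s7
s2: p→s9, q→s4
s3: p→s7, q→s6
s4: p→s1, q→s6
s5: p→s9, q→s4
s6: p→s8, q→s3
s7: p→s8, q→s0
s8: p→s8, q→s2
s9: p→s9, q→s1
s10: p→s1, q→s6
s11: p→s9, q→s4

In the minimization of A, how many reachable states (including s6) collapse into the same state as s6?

2

Reachable states from the start: {s0,s1,s2,s3,s4,s6,s7,s8,s9,s10}. Unreachable: {s5,s11} — drop them.
Initial partition by acceptance: {s0,s2,s4,s10} | {s1,s3,s6,s7,s8,s9}.
Refine {s0,s2,s4,s10} on symbol q: members go to different blocks, giving {s0,s2} and {s4,s10}.
Split {s1,s3,s6,s7,s8,s9} by δ(·,q) → {s1,s3,s6,s9} and {s7,s8}.
Refine {s1,s3,s6,s9} on symbol p: members go to different blocks, giving {s1,s9} and {s3,s6}.
Refine {s1,s9} on symbol p: members go to different blocks, giving {s1} and {s9}.
Stable partition: {s0,s2} | {s1} | {s4,s10} | {s7,s8} | {s3,s6} | {s9} — 6 equivalence classes.
The equivalence class containing s6 is {s3,s6}, of size 2.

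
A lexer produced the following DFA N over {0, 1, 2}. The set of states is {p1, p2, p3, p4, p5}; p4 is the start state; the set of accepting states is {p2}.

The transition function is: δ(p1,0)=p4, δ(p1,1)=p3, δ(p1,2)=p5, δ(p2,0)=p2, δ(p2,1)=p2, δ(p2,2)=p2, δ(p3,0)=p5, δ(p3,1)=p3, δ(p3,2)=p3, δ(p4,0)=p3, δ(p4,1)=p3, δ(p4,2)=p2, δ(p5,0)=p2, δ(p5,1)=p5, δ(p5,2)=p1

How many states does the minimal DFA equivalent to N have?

All states are reachable from the start state.
Start with accepting vs non-accepting: {p2} | {p1,p3,p4,p5}.
On input 0, block {p1,p3,p4,p5} splits into {p1,p3,p4} and {p5}.
Refine {p1,p3,p4} on symbol 0: members go to different blocks, giving {p1,p4} and {p3}.
Refine {p1,p4} on symbol 0: members go to different blocks, giving {p1} and {p4}.
No further refinement is possible. Final partition (5 blocks): {p2} | {p1} | {p5} | {p3} | {p4}.

5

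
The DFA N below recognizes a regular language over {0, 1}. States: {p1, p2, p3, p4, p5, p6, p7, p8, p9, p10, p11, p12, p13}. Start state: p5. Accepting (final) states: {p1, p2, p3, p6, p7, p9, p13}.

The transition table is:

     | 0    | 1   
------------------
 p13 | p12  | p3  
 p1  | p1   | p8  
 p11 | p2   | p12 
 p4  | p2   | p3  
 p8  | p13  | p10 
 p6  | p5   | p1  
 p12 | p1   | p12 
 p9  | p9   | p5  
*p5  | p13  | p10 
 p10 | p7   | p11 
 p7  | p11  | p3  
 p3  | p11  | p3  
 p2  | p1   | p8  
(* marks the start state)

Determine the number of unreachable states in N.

BFS from p5 reaches {p1, p2, p3, p5, p7, p8, p10, p11, p12, p13}; the 3 state(s) p4, p6, p9 are never visited.

3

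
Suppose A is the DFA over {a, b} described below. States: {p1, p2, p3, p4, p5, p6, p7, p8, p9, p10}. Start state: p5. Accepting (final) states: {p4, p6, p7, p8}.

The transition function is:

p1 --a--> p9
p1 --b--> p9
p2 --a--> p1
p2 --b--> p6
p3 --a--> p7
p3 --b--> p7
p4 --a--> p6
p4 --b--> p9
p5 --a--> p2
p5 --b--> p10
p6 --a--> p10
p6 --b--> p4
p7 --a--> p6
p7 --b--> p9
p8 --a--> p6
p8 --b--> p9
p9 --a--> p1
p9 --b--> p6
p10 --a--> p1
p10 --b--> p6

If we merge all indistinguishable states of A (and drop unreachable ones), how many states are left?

States {p3,p7,p8} cannot be reached from the start state, so discard them.
Start with accepting vs non-accepting: {p4,p6} | {p1,p2,p5,p9,p10}.
Split {p4,p6} by δ(·,a) → {p4} and {p6}.
On input b, block {p1,p2,p5,p9,p10} splits into {p2,p9,p10} and {p1,p5}.
The partition is now stable with 4 blocks: {p4} | {p2,p9,p10} | {p6} | {p1,p5}.

4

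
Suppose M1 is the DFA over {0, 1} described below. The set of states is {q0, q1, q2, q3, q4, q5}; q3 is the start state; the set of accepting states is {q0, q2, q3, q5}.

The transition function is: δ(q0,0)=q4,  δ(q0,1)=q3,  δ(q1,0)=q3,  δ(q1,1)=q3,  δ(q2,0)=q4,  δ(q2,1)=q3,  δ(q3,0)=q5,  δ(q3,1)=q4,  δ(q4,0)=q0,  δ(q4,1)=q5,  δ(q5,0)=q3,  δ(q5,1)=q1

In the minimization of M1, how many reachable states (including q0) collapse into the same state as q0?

Reachable states from the start: {q0,q1,q3,q4,q5}. Unreachable: {q2} — drop them.
Initial partition by acceptance: {q0,q3,q5} | {q1,q4}.
Split {q0,q3,q5} by δ(·,0) → {q3,q5} and {q0}.
Refine {q1,q4} on symbol 0: members go to different blocks, giving {q1} and {q4}.
On input 1, block {q3,q5} splits into {q3} and {q5}.
The partition is now stable with 5 blocks: {q3} | {q1} | {q0} | {q4} | {q5}.
State q0 belongs to the block {q0}, which has 1 states.

1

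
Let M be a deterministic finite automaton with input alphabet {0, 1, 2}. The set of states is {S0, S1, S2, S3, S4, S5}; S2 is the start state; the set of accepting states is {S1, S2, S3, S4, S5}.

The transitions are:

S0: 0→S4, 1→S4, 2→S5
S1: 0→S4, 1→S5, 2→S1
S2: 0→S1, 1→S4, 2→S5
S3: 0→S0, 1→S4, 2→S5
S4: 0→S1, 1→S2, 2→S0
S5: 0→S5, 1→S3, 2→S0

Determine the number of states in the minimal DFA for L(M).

6

Initial partition by acceptance: {S1,S2,S3,S4,S5} | {S0}.
Split {S1,S2,S3,S4,S5} by δ(·,0) → {S1,S2,S4,S5} and {S3}.
On input 1, block {S1,S2,S4,S5} splits into {S1,S2,S4} and {S5}.
Refine {S1,S2,S4} on symbol 1: members go to different blocks, giving {S2,S4} and {S1}.
Split {S2,S4} by δ(·,2) → {S2} and {S4}.
Stable partition: {S2} | {S0} | {S3} | {S5} | {S1} | {S4} — 6 equivalence classes.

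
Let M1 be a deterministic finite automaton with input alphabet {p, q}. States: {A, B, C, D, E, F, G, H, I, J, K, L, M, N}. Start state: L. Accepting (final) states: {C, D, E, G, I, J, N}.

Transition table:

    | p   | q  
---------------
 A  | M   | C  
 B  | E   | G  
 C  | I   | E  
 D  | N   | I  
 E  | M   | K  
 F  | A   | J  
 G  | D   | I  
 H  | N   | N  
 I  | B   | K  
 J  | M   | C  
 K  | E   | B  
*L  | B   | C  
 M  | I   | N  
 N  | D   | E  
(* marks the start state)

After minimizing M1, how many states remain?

6

First remove the unreachable states {A,F,H,J}; 10 states remain.
Start with accepting vs non-accepting: {C,D,E,G,I,N} | {B,K,L,M}.
Refine {C,D,E,G,I,N} on symbol p: members go to different blocks, giving {C,D,G,N} and {E,I}.
On input p, block {C,D,G,N} splits into {D,G,N} and {C}.
Refine {B,K,L,M} on symbol p: members go to different blocks, giving {B,K,M} and {L}.
Refine {B,K,M} on symbol q: members go to different blocks, giving {B,M} and {K}.
The partition is now stable with 6 blocks: {D,G,N} | {B,M} | {E,I} | {C} | {L} | {K}.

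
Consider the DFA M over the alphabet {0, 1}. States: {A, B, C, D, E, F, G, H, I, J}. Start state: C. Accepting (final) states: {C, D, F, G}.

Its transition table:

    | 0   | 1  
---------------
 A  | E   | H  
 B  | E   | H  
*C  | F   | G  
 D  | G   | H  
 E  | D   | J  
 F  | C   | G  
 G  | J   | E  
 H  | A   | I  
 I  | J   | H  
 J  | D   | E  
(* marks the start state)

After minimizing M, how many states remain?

6

States {B} cannot be reached from the start state, so discard them.
Initial partition by acceptance: {C,D,F,G} | {A,E,H,I,J}.
On input 0, block {C,D,F,G} splits into {C,D,F} and {G}.
Refine {C,D,F} on symbol 0: members go to different blocks, giving {C,F} and {D}.
Split {A,E,H,I,J} by δ(·,0) → {A,H,I} and {E,J}.
Refine {A,H,I} on symbol 0: members go to different blocks, giving {A,I} and {H}.
Stable partition: {C,F} | {A,I} | {G} | {D} | {E,J} | {H} — 6 equivalence classes.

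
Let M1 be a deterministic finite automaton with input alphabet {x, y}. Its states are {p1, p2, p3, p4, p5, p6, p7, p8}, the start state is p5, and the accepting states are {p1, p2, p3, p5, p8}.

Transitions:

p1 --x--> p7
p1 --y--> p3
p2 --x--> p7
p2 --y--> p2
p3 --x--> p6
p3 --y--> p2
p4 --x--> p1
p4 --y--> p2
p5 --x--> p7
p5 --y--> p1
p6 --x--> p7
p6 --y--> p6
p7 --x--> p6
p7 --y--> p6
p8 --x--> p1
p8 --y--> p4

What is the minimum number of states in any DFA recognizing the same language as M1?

2

States {p4,p8} cannot be reached from the start state, so discard them.
Start with accepting vs non-accepting: {p1,p2,p3,p5} | {p6,p7}.
No further refinement is possible. Final partition (2 blocks): {p1,p2,p3,p5} | {p6,p7}.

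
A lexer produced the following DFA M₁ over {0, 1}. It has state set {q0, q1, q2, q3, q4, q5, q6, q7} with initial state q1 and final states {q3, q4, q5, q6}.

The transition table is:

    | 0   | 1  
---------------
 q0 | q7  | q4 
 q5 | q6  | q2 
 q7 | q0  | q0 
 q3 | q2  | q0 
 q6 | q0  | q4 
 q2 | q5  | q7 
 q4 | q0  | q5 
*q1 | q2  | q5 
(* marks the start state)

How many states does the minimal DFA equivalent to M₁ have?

Reachable states from the start: {q0,q1,q2,q4,q5,q6,q7}. Unreachable: {q3} — drop them.
Start with accepting vs non-accepting: {q4,q5,q6} | {q0,q1,q2,q7}.
Split {q4,q5,q6} by δ(·,0) → {q4,q6} and {q5}.
Split {q4,q6} by δ(·,1) → {q4} and {q6}.
On input 0, block {q0,q1,q2,q7} splits into {q0,q1,q7} and {q2}.
On input 0, block {q0,q1,q7} splits into {q0,q7} and {q1}.
Refine {q0,q7} on symbol 1: members go to different blocks, giving {q0} and {q7}.
Stable partition: {q4} | {q0} | {q5} | {q6} | {q2} | {q1} | {q7} — 7 equivalence classes.

7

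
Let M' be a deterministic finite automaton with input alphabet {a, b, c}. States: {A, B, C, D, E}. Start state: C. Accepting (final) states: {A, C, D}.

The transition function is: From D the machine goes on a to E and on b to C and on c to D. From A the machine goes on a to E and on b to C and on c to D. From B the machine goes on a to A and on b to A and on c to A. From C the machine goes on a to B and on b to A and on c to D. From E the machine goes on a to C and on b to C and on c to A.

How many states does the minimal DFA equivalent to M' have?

2

P0 = {A,C,D} | {B,E}.
No further refinement is possible. Final partition (2 blocks): {A,C,D} | {B,E}.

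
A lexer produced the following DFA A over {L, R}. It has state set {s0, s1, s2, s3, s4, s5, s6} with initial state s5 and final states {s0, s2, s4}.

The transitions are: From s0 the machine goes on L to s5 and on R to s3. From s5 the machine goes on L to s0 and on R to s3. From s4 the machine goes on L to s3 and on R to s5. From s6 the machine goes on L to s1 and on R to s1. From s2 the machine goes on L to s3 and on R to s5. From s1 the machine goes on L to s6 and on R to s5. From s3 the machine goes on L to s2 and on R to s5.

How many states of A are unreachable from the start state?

No path from s5 leads to s1, s4, s6; the other 4 states are all reachable.

3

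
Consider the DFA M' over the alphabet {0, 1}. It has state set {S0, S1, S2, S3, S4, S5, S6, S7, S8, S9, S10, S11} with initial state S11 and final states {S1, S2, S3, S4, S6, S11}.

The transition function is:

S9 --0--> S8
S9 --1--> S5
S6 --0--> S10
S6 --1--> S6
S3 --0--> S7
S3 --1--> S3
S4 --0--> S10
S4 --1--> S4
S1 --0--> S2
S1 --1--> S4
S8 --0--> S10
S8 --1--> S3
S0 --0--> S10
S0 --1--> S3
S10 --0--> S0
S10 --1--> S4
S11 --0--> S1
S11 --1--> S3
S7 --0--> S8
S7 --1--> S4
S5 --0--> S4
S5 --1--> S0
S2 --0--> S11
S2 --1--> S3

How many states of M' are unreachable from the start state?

Starting at S11 and following transitions, the reachable set is {S0, S1, S2, S3, S4, S7, S8, S10, S11}. That leaves S5, S6, S9 unreachable — 3 in total.

3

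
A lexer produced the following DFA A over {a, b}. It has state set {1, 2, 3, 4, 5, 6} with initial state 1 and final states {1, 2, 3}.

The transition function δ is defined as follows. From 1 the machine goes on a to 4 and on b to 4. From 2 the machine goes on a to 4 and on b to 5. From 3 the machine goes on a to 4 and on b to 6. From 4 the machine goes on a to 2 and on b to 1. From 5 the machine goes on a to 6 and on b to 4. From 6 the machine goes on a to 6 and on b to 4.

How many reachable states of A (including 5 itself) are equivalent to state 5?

Reachable states from the start: {1,2,4,5,6}. Unreachable: {3} — drop them.
Start with accepting vs non-accepting: {1,2} | {4,5,6}.
Refine {4,5,6} on symbol a: members go to different blocks, giving {5,6} and {4}.
On input b, block {1,2} splits into {1} and {2}.
The partition is now stable with 4 blocks: {1} | {5,6} | {4} | {2}.
State 5 belongs to the block {5,6}, which has 2 states.

2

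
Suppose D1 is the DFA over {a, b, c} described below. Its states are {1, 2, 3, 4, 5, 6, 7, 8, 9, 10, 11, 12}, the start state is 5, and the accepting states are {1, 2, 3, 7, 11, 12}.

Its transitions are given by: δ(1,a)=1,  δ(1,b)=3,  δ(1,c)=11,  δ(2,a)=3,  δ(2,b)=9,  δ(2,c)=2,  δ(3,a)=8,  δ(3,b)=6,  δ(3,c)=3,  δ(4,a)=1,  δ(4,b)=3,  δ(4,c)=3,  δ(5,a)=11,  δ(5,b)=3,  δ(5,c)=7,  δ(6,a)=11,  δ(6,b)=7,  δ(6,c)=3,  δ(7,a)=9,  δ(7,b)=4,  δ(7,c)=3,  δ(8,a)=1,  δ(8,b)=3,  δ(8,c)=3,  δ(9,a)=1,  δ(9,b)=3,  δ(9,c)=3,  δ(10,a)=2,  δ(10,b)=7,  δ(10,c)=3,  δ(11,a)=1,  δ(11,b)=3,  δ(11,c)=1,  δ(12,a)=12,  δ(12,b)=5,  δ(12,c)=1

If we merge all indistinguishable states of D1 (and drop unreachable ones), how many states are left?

3

First remove the unreachable states {2,10,12}; 9 states remain.
Initial partition by acceptance: {1,3,7,11} | {4,5,6,8,9}.
On input a, block {1,3,7,11} splits into {1,11} and {3,7}.
Stable partition: {1,11} | {4,5,6,8,9} | {3,7} — 3 equivalence classes.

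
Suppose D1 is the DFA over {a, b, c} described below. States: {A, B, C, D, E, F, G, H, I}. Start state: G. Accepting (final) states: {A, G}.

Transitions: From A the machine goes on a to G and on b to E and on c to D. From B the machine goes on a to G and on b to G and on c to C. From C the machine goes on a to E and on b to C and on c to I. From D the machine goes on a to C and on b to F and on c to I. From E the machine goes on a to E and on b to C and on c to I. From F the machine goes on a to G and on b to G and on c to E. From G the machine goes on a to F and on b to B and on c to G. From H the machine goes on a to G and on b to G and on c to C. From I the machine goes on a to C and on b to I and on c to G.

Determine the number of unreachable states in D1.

Starting at G and following transitions, the reachable set is {B, C, E, F, G, I}. That leaves A, D, H unreachable — 3 in total.

3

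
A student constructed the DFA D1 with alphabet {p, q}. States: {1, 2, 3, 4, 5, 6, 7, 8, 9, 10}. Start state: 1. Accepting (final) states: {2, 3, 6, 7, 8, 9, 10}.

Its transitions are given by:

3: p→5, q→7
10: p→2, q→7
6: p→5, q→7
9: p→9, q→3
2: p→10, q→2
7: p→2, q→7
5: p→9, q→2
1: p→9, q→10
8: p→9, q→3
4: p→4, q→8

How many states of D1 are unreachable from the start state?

Starting at 1 and following transitions, the reachable set is {1, 2, 3, 5, 7, 9, 10}. That leaves 4, 6, 8 unreachable — 3 in total.

3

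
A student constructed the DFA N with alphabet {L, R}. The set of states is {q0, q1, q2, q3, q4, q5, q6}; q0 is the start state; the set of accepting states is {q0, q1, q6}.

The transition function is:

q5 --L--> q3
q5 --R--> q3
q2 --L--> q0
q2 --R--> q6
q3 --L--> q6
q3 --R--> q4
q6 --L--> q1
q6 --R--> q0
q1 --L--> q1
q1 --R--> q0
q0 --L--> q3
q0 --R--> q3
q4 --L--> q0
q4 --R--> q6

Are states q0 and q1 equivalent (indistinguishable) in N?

Reachable states from the start: {q0,q1,q3,q4,q6}. Unreachable: {q2,q5} — drop them.
Start with accepting vs non-accepting: {q0,q1,q6} | {q3,q4}.
On input L, block {q0,q1,q6} splits into {q1,q6} and {q0}.
Split {q3,q4} by δ(·,L) → {q3} and {q4}.
Stable partition: {q1,q6} | {q3} | {q0} | {q4} — 4 equivalence classes.
q0 and q1 end up in different blocks, so they are distinguishable. For instance, the string 'L' is accepted from only q1.

No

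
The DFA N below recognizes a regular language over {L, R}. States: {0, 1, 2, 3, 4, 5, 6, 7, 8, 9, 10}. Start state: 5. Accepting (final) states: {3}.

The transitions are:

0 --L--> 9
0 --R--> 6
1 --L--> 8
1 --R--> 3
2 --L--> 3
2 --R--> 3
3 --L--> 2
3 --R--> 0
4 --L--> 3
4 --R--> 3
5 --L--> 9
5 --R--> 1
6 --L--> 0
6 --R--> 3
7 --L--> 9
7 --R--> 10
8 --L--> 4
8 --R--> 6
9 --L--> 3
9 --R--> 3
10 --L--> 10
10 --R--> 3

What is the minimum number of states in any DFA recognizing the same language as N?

4

States {7,10} cannot be reached from the start state, so discard them.
Start with accepting vs non-accepting: {3} | {0,1,2,4,5,6,8,9}.
Split {0,1,2,4,5,6,8,9} by δ(·,L) → {0,1,5,6,8} and {2,4,9}.
On input L, block {0,1,5,6,8} splits into {0,5,8} and {1,6}.
Stable partition: {3} | {0,5,8} | {2,4,9} | {1,6} — 4 equivalence classes.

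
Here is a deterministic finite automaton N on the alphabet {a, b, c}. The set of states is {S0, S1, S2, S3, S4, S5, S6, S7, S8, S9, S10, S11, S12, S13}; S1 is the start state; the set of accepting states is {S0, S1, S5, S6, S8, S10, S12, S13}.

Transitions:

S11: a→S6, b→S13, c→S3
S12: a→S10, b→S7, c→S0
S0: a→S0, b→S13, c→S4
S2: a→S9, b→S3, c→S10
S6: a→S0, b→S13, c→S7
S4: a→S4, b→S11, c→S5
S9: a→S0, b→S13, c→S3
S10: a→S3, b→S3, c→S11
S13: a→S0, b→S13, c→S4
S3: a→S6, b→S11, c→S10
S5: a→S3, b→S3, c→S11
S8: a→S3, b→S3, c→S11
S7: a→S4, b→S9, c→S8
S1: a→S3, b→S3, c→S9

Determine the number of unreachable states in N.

2

BFS from S1 reaches {S0, S1, S3, S4, S5, S6, S7, S8, S9, S10, S11, S13}; the 2 state(s) S2, S12 are never visited.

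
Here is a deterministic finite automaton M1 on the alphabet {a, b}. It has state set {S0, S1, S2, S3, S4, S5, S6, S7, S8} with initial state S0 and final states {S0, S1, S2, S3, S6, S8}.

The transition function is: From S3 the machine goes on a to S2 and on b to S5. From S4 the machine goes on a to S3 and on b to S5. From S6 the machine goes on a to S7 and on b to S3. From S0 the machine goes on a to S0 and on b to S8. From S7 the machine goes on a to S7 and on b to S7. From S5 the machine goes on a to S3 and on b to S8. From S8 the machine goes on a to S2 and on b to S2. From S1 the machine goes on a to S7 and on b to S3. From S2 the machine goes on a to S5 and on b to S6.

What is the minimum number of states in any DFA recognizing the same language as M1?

7

First remove the unreachable states {S1,S4}; 7 states remain.
P0 = {S0,S2,S3,S6,S8} | {S5,S7}.
Split {S0,S2,S3,S6,S8} by δ(·,a) → {S0,S3,S8} and {S2,S6}.
Refine {S0,S3,S8} on symbol a: members go to different blocks, giving {S3,S8} and {S0}.
Refine {S3,S8} on symbol b: members go to different blocks, giving {S3} and {S8}.
Refine {S5,S7} on symbol a: members go to different blocks, giving {S5} and {S7}.
Split {S2,S6} by δ(·,a) → {S2} and {S6}.
Stable partition: {S3} | {S5} | {S2} | {S0} | {S8} | {S7} | {S6} — 7 equivalence classes.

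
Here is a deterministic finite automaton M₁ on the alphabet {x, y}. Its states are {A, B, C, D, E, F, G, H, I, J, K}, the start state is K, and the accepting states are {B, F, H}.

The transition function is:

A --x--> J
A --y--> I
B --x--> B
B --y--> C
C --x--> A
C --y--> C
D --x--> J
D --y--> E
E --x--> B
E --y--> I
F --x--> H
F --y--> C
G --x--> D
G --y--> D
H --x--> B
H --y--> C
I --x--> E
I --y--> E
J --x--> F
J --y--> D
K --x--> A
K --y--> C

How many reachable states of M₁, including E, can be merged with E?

2

Reachable states from the start: {A,B,C,D,E,F,H,I,J,K}. Unreachable: {G} — drop them.
P0 = {B,F,H} | {A,C,D,E,I,J,K}.
Refine {A,C,D,E,I,J,K} on symbol x: members go to different blocks, giving {A,C,D,I,K} and {E,J}.
Refine {A,C,D,I,K} on symbol x: members go to different blocks, giving {A,D,I} and {C,K}.
On input y, block {A,D,I} splits into {D,I} and {A}.
The partition is now stable with 5 blocks: {B,F,H} | {D,I} | {E,J} | {C,K} | {A}.
The equivalence class containing E is {E,J}, of size 2.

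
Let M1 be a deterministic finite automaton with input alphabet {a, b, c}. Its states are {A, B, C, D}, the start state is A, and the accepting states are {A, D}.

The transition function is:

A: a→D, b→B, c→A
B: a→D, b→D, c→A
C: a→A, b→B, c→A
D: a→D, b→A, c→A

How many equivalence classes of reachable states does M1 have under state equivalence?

States {C} cannot be reached from the start state, so discard them.
P0 = {A,D} | {B}.
Split {A,D} by δ(·,b) → {A} and {D}.
The partition is now stable with 3 blocks: {A} | {B} | {D}.

3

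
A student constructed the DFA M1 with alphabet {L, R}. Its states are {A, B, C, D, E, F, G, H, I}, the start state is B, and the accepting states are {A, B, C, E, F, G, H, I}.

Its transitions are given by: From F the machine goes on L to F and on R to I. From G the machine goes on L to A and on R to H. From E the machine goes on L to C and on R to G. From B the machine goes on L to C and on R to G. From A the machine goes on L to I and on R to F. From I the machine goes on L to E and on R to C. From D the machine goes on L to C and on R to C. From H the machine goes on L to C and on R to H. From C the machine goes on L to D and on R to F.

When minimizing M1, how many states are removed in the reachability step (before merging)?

Exploring from B, all states are eventually visited, so none are unreachable.

0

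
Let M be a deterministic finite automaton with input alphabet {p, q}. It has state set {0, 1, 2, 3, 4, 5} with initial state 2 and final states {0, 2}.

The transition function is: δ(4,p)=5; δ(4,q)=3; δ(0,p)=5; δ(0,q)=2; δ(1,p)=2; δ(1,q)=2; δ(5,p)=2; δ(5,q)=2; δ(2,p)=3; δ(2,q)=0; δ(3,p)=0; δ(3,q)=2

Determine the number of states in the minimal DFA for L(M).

2

States {1,4} cannot be reached from the start state, so discard them.
P0 = {0,2} | {3,5}.
Stable partition: {0,2} | {3,5} — 2 equivalence classes.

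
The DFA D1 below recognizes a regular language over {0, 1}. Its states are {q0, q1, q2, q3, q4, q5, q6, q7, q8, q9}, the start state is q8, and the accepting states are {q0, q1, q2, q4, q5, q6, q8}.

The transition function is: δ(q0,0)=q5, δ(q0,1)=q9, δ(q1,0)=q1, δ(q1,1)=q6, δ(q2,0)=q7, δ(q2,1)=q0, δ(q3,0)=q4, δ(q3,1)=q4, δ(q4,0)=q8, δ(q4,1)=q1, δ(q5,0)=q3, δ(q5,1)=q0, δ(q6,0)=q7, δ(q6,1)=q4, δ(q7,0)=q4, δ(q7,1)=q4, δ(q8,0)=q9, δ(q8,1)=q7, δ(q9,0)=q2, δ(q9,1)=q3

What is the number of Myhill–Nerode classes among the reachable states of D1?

Every state is reachable, so we keep all 10.
Start with accepting vs non-accepting: {q0,q1,q2,q4,q5,q6,q8} | {q3,q7,q9}.
Split {q0,q1,q2,q4,q5,q6,q8} by δ(·,0) → {q2,q5,q6,q8} and {q0,q1,q4}.
On input 1, block {q2,q5,q6,q8} splits into {q2,q5,q6} and {q8}.
Refine {q3,q7,q9} on symbol 0: members go to different blocks, giving {q3,q7} and {q9}.
On input 0, block {q0,q1,q4} splits into {q0} and {q1} and {q4}.
Split {q2,q5,q6} by δ(·,1) → {q2,q5} and {q6}.
No further refinement is possible. Final partition (8 blocks): {q2,q5} | {q3,q7} | {q0} | {q8} | {q9} | {q1} | {q4} | {q6}.

8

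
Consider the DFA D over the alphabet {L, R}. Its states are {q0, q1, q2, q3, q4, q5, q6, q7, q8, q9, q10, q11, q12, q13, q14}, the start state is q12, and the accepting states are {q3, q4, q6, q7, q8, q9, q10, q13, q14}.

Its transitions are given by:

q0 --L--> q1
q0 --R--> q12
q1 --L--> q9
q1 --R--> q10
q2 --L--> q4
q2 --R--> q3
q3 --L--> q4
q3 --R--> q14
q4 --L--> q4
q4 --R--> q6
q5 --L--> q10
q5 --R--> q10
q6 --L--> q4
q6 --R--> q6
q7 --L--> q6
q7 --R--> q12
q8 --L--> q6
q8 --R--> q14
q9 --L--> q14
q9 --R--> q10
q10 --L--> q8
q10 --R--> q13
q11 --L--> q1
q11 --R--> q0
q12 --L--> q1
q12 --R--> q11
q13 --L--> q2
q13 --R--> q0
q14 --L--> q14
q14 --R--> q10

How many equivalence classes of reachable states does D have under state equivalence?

8

States {q5,q7} cannot be reached from the start state, so discard them.
Start with accepting vs non-accepting: {q3,q4,q6,q8,q9,q10,q13,q14} | {q0,q1,q2,q11,q12}.
Refine {q3,q4,q6,q8,q9,q10,q13,q14} on symbol L: members go to different blocks, giving {q3,q4,q6,q8,q9,q10,q14} and {q13}.
Refine {q3,q4,q6,q8,q9,q10,q14} on symbol R: members go to different blocks, giving {q3,q4,q6,q8,q9,q14} and {q10}.
On input R, block {q3,q4,q6,q8,q9,q14} splits into {q3,q4,q6,q8} and {q9,q14}.
Refine {q3,q4,q6,q8} on symbol R: members go to different blocks, giving {q3,q8} and {q4,q6}.
Refine {q0,q1,q2,q11,q12} on symbol L: members go to different blocks, giving {q0,q11,q12} and {q1} and {q2}.
Stable partition: {q3,q8} | {q0,q11,q12} | {q13} | {q10} | {q9,q14} | {q4,q6} | {q1} | {q2} — 8 equivalence classes.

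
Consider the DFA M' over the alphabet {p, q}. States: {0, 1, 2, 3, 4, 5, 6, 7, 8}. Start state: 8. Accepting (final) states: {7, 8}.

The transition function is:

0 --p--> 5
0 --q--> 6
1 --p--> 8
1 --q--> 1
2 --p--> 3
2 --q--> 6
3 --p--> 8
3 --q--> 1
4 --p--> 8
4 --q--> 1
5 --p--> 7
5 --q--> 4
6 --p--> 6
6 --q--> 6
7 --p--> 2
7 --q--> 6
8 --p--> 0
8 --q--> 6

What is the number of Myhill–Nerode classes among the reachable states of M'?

4

P0 = {7,8} | {0,1,2,3,4,5,6}.
Split {0,1,2,3,4,5,6} by δ(·,p) → {1,3,4,5} and {0,2,6}.
Split {0,2,6} by δ(·,p) → {0,2} and {6}.
Stable partition: {7,8} | {1,3,4,5} | {0,2} | {6} — 4 equivalence classes.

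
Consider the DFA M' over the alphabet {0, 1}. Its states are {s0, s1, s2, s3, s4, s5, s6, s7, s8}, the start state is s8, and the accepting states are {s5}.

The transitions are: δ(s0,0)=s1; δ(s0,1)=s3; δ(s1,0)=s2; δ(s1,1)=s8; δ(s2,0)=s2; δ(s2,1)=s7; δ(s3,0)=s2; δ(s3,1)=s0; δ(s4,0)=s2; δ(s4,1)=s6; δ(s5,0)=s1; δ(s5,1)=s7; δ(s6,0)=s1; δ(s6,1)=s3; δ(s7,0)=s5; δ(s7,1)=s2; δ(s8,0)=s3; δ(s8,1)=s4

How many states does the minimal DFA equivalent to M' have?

Initial partition by acceptance: {s5} | {s0,s1,s2,s3,s4,s6,s7,s8}.
Refine {s0,s1,s2,s3,s4,s6,s7,s8} on symbol 0: members go to different blocks, giving {s0,s1,s2,s3,s4,s6,s8} and {s7}.
Split {s0,s1,s2,s3,s4,s6,s8} by δ(·,1) → {s0,s1,s3,s4,s6,s8} and {s2}.
On input 0, block {s0,s1,s3,s4,s6,s8} splits into {s0,s6,s8} and {s1,s3,s4}.
No further refinement is possible. Final partition (5 blocks): {s5} | {s0,s6,s8} | {s7} | {s2} | {s1,s3,s4}.

5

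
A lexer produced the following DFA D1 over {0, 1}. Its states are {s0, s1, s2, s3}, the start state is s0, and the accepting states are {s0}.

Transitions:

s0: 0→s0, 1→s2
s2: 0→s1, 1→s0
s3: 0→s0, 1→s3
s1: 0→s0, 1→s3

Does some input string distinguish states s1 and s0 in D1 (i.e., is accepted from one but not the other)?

Yes

P0 = {s0} | {s1,s2,s3}.
Split {s1,s2,s3} by δ(·,0) → {s1,s3} and {s2}.
The partition is now stable with 3 blocks: {s0} | {s1,s3} | {s2}.
s1 and s0 end up in different blocks, so they are distinguishable. For instance, the string 'ε' is accepted from only s0.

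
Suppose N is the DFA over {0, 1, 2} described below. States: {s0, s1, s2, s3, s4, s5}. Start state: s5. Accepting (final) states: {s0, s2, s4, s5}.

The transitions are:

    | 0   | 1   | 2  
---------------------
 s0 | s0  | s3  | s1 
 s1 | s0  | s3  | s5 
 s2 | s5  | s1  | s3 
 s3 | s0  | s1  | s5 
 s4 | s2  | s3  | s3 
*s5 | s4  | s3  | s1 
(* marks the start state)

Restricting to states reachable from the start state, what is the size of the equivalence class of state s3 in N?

2

All states are reachable from the start state.
P0 = {s0,s2,s4,s5} | {s1,s3}.
Stable partition: {s0,s2,s4,s5} | {s1,s3} — 2 equivalence classes.
The equivalence class containing s3 is {s1,s3}, of size 2.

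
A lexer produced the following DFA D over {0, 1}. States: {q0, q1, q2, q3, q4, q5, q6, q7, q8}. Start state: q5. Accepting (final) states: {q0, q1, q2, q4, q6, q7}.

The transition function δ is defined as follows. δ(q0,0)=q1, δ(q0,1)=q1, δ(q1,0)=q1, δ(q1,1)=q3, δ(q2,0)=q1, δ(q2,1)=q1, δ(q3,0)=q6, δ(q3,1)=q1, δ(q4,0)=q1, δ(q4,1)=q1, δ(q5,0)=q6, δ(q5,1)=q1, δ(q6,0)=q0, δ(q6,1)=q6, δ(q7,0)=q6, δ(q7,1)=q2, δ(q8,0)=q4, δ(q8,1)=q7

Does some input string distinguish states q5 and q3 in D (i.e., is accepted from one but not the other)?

States {q2,q4,q7,q8} cannot be reached from the start state, so discard them.
P0 = {q0,q1,q6} | {q3,q5}.
On input 1, block {q0,q1,q6} splits into {q0,q6} and {q1}.
On input 0, block {q0,q6} splits into {q0} and {q6}.
The partition is now stable with 4 blocks: {q0} | {q3,q5} | {q1} | {q6}.
q5 and q3 lie in the same block of the stable partition, so they are equivalent — no string distinguishes them.

No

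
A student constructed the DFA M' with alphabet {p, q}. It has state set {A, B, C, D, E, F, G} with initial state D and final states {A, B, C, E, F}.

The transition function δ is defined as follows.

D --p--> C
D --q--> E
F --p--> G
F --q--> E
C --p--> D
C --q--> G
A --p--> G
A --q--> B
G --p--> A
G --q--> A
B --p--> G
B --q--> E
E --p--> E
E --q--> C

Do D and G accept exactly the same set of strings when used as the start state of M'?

No

Reachable states from the start: {A,B,C,D,E,G}. Unreachable: {F} — drop them.
Start with accepting vs non-accepting: {A,B,C,E} | {D,G}.
Refine {A,B,C,E} on symbol p: members go to different blocks, giving {A,B,C} and {E}.
Split {A,B,C} by δ(·,q) → {A} and {B} and {C}.
Refine {D,G} on symbol p: members go to different blocks, giving {D} and {G}.
No further refinement is possible. Final partition (6 blocks): {A} | {D} | {E} | {B} | {C} | {G}.
D and G end up in different blocks, so they are distinguishable. For instance, the string 'pq' is accepted from only G.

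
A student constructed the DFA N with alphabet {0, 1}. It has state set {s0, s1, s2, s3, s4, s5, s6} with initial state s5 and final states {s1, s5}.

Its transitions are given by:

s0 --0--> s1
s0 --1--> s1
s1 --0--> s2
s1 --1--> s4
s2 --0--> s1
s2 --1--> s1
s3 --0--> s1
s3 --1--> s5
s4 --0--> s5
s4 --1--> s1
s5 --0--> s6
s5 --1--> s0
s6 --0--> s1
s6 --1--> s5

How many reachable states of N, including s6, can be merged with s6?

Reachable states from the start: {s0,s1,s2,s4,s5,s6}. Unreachable: {s3} — drop them.
Start with accepting vs non-accepting: {s1,s5} | {s0,s2,s4,s6}.
No further refinement is possible. Final partition (2 blocks): {s1,s5} | {s0,s2,s4,s6}.
State s6 belongs to the block {s0,s2,s4,s6}, which has 4 states.

4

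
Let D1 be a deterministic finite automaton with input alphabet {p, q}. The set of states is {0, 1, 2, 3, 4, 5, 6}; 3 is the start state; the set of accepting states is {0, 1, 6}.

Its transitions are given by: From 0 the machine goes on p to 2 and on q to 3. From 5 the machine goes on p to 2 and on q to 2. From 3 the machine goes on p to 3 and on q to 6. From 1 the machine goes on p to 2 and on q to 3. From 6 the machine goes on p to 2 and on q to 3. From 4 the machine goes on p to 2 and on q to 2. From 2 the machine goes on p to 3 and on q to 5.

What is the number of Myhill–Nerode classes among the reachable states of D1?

4

Reachable states from the start: {2,3,5,6}. Unreachable: {0,1,4} — drop them.
P0 = {6} | {2,3,5}.
Refine {2,3,5} on symbol q: members go to different blocks, giving {2,5} and {3}.
Refine {2,5} on symbol p: members go to different blocks, giving {2} and {5}.
Stable partition: {6} | {2} | {3} | {5} — 4 equivalence classes.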